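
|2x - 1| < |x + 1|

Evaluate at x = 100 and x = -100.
x = 100: LHS = |2·100 - 1| = |199| = 199, RHS = |100 + 1| = |101| = 101; 199 < 101 — FAILS
x = -100: LHS = |2·(-100) - 1| = |-201| = 201, RHS = |(-100) + 1| = |-99| = 99; 201 < 99 — FAILS

Answer: No, fails for both x = 100 and x = -100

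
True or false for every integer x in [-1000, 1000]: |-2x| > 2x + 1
The claim fails at x = 0:
x = 0: LHS = |-2·0| = |0| = 0, RHS = 2·0 + 1 = 1; 0 > 1 — FAILS

Because a single integer refutes it, the statement is false.

Answer: False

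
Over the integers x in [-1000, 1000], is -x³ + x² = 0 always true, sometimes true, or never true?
Holds at x = 0: LHS = -0³ + 0² = 0; 0 = 0 — holds
Fails at x = -1: LHS = -(-1)³ + (-1)² = 2; 2 = 0 — FAILS
It is satisfied by some integers in the range but not all.

Answer: Sometimes true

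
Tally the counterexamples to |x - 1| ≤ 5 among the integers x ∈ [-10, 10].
Counterexamples in [-10, 10]: {-10, -9, -8, -7, -6, -5, 7, 8, 9, 10}.

Counting them gives 10 values.

Answer: 10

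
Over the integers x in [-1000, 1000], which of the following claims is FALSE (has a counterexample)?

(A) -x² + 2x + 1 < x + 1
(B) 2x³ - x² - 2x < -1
(A) x = 0: LHS = -0² + 2·0 + 1 = 1, RHS = 0 + 1 = 1; 1 < 1 — FAILS
(B) x = 0: LHS = 2·0³ - 0² - 2·0 = 0; 0 < -1 — FAILS

Answer: Both A and B are false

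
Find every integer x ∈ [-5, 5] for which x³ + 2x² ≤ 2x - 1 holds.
Holds for: {-5, -4, -3}
Fails for: {-2, -1, 0, 1, 2, 3, 4, 5}

Answer: {-5, -4, -3}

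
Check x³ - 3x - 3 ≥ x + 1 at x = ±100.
x = 100: LHS = 100³ - 3·100 - 3 = 999697, RHS = 100 + 1 = 101; 999697 ≥ 101 — holds
x = -100: LHS = (-100)³ - 3·(-100) - 3 = -999703, RHS = (-100) + 1 = -99; -999703 ≥ -99 — FAILS

Answer: Partially: holds for x = 100, fails for x = -100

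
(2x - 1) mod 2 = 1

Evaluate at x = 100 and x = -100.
x = 100: LHS = (2·100 - 1) mod 2 = 199 mod 2 = 1; 1 = 1 — holds
x = -100: LHS = (2·(-100) - 1) mod 2 = (-201) mod 2 = 1; 1 = 1 — holds

Answer: Yes, holds for both x = 100 and x = -100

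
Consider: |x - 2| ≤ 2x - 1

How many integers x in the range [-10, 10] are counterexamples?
Counterexamples in [-10, 10]: {-10, -9, -8, -7, -6, -5, -4, -3, -2, -1, 0}.

Counting them gives 11 values.

Answer: 11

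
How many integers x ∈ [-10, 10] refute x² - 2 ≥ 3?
Counterexamples in [-10, 10]: {-2, -1, 0, 1, 2}.

Counting them gives 5 values.

Answer: 5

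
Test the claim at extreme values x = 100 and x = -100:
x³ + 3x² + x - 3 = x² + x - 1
x = 100: LHS = 100³ + 3·100² + 100 - 3 = 1030097, RHS = 100² + 100 - 1 = 10099; 1030097 = 10099 — FAILS
x = -100: LHS = (-100)³ + 3·(-100)² + (-100) - 3 = -970103, RHS = (-100)² + (-100) - 1 = 9899; -970103 = 9899 — FAILS

Answer: No, fails for both x = 100 and x = -100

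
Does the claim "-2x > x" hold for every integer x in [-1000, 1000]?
The claim fails at x = 0:
x = 0: LHS = -2·0 = 0; 0 > 0 — FAILS

Because a single integer refutes it, the statement is false.

Answer: False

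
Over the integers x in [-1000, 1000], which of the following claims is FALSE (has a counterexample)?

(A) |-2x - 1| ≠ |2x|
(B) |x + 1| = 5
(A) Track d = LHS − RHS over the integers in [-1000, 1000]. Equality would need d = 0, but d changes sign only between consecutive integers, jumping over 0:
x = -1: LHS = |-2·(-1) - 1| = |1| = 1, RHS = |2·(-1)| = |-2| = 2; 1 ≠ 2 — holds  (d = -1)
x = 0: LHS = |-2·0 - 1| = |-1| = 1, RHS = |2·0| = |0| = 0; 1 ≠ 0 — holds  (d = 1)
Away from these crossings d keeps a constant sign, and checking every integer in [-1000, 1000] confirms d ≠ 0 throughout. Hence the two sides are never equal, so the relation holds for every integer in [-1000, 1000].

(B) x = 0: LHS = |0 + 1| = |1| = 1; 1 = 5 — FAILS

Only (B) has a counterexample.

Answer: B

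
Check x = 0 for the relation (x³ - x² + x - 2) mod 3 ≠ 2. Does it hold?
x = 0: LHS = (0³ - 0² + 0 - 2) mod 3 = (-2) mod 3 = 1; 1 ≠ 2 — holds

The relation is satisfied at x = 0.

Answer: Yes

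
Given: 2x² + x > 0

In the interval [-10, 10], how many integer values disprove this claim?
Counterexamples in [-10, 10]: {0}.

Counting them gives 1 values.

Answer: 1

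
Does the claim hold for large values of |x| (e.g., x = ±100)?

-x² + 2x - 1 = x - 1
x = 100: LHS = -100² + 2·100 - 1 = -9801, RHS = 100 - 1 = 99; -9801 = 99 — FAILS
x = -100: LHS = -(-100)² + 2·(-100) - 1 = -10201, RHS = (-100) - 1 = -101; -10201 = -101 — FAILS

Answer: No, fails for both x = 100 and x = -100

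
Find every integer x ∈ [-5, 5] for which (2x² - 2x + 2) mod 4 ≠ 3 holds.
For a polynomial with integer coefficients, its value mod 4 depends only on x mod 4, so it suffices to check one representative of each residue class, x = 0, 1, 2, 3:
x = 0: LHS = (2·0² - 2·0 + 2) mod 4 = 2 mod 4 = 2; 2 ≠ 3 — holds
x = 1: LHS = (2·1² - 2·1 + 2) mod 4 = 2 mod 4 = 2; 2 ≠ 3 — holds
x = 2: LHS = (2·2² - 2·2 + 2) mod 4 = 6 mod 4 = 2; 2 ≠ 3 — holds
x = 3: LHS = (2·3² - 2·3 + 2) mod 4 = 14 mod 4 = 2; 2 ≠ 3 — holds
The relation holds in every residue class, so the relation holds for every integer in [-5, 5].

Answer: All integers in [-5, 5]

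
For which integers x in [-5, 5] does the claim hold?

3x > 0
Holds for: {1, 2, 3, 4, 5}
Fails for: {-5, -4, -3, -2, -1, 0}

Answer: {1, 2, 3, 4, 5}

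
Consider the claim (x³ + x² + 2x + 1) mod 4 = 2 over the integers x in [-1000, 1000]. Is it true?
The claim fails at x = 0:
x = 0: LHS = (0³ + 0² + 2·0 + 1) mod 4 = 1 mod 4 = 1; 1 = 2 — FAILS

Because a single integer refutes it, the statement is false.

Answer: False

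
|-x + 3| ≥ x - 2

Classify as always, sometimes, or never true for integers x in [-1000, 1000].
Holds at x = 0: LHS = |-0 + 3| = |3| = 3, RHS = 0 - 2 = -2; 3 ≥ -2 — holds
Fails at x = 3: LHS = |-3 + 3| = |0| = 0, RHS = 3 - 2 = 1; 0 ≥ 1 — FAILS
It is satisfied by some integers in the range but not all.

Answer: Sometimes true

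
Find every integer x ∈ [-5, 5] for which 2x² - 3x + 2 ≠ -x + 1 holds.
Over all integers in [-5, 5], LHS − RHS is always positive; it is smallest at x = 0, where it equals 1:
x = 0: LHS = 2·0² - 3·0 + 2 = 2, RHS = -0 + 1 = 1; 2 ≠ 1 — holds
At the ends of the range:
x = -5: LHS = 2·(-5)² - 3·(-5) + 2 = 67, RHS = -(-5) + 1 = 6; 67 ≠ 6 — holds
x = 5: LHS = 2·5² - 3·5 + 2 = 37, RHS = -5 + 1 = -4; 37 ≠ -4 — holds
Hence LHS − RHS is never 0, i.e. the two sides are never equal, so the relation holds for every integer in [-5, 5].

Answer: All integers in [-5, 5]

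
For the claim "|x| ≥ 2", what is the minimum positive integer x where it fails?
Testing positive integers:
x = 1: LHS = |1| = 1; 1 ≥ 2 — FAILS  ← smallest positive counterexample

Answer: x = 1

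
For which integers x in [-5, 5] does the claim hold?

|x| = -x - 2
Over all integers in [-5, 5], LHS − RHS is always positive; it is smallest at x = 0, where it equals 2:
x = 0: LHS = |0| = 0, RHS = -0 - 2 = -2; 0 = -2 — FAILS
At the ends of the range:
x = -5: LHS = |-5| = 5, RHS = -(-5) - 2 = 3; 5 = 3 — FAILS
x = 5: LHS = |5| = 5, RHS = -5 - 2 = -7; 5 = -7 — FAILS
Hence LHS − RHS is never 0, i.e. the two sides are never equal, so the claimed relation (=) fails for every integer in [-5, 5].

Answer: None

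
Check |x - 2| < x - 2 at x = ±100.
x = 100: LHS = |100 - 2| = |98| = 98, RHS = 100 - 2 = 98; 98 < 98 — FAILS
x = -100: LHS = |(-100) - 2| = |-102| = 102, RHS = (-100) - 2 = -102; 102 < -102 — FAILS

Answer: No, fails for both x = 100 and x = -100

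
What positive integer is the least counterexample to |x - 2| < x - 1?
Testing positive integers:
x = 1: LHS = |1 - 2| = |-1| = 1, RHS = 1 - 1 = 0; 1 < 0 — FAILS  ← smallest positive counterexample

Answer: x = 1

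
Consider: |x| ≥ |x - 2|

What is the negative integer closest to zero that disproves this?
Testing negative integers from -1 downward:
x = -1: LHS = |-1| = 1, RHS = |(-1) - 2| = |-3| = 3; 1 ≥ 3 — FAILS  ← closest negative counterexample to 0

Answer: x = -1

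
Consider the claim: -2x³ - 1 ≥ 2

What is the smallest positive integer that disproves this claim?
Testing positive integers:
x = 1: LHS = -2·1³ - 1 = -3; -3 ≥ 2 — FAILS  ← smallest positive counterexample

Answer: x = 1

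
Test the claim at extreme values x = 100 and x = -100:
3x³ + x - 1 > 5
x = 100: LHS = 3·100³ + 100 - 1 = 3000099; 3000099 > 5 — holds
x = -100: LHS = 3·(-100)³ + (-100) - 1 = -3000101; -3000101 > 5 — FAILS

Answer: Partially: holds for x = 100, fails for x = -100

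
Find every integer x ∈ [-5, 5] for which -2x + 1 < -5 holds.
Holds for: {4, 5}
Fails for: {-5, -4, -3, -2, -1, 0, 1, 2, 3}

Answer: {4, 5}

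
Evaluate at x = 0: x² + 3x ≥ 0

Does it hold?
x = 0: LHS = 0² + 3·0 = 0; 0 ≥ 0 — holds

The relation is satisfied at x = 0.

Answer: Yes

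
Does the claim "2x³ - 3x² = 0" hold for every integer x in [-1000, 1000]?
The claim fails at x = 1:
x = 1: LHS = 2·1³ - 3·1² = -1; -1 = 0 — FAILS

Because a single integer refutes it, the statement is false.

Answer: False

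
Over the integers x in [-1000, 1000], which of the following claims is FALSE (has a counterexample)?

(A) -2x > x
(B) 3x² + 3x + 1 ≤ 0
(A) x = 0: LHS = -2·0 = 0; 0 > 0 — FAILS
(B) x = 0: LHS = 3·0² + 3·0 + 1 = 1; 1 ≤ 0 — FAILS

Answer: Both A and B are false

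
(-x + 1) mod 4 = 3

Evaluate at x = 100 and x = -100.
x = 100: LHS = (-100 + 1) mod 4 = (-99) mod 4 = 1; 1 = 3 — FAILS
x = -100: LHS = (-(-100) + 1) mod 4 = 101 mod 4 = 1; 1 = 3 — FAILS

Answer: No, fails for both x = 100 and x = -100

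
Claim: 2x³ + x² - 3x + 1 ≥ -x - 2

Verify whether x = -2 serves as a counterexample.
Substitute x = -2 into the relation:
x = -2: LHS = 2·(-2)³ + (-2)² - 3·(-2) + 1 = -5, RHS = -(-2) - 2 = 0; -5 ≥ 0 — FAILS

Since the claim fails at x = -2, this value is a counterexample.

Answer: Yes, x = -2 is a counterexample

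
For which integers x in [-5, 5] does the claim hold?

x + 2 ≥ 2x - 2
Holds for: {-5, -4, -3, -2, -1, 0, 1, 2, 3, 4}
Fails for: {5}

Answer: {-5, -4, -3, -2, -1, 0, 1, 2, 3, 4}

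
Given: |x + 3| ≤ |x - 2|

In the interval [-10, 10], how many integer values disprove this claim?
Counterexamples in [-10, 10]: {0, 1, 2, 3, 4, 5, 6, 7, 8, 9, 10}.

Counting them gives 11 values.

Answer: 11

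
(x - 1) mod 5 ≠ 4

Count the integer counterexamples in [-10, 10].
Counterexamples in [-10, 10]: {-10, -5, 0, 5, 10}.

Counting them gives 5 values.

Answer: 5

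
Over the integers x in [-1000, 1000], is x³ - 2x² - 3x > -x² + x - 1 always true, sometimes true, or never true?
Holds at x = 0: LHS = 0³ - 2·0² - 3·0 = 0, RHS = -0² + 0 - 1 = -1; 0 > -1 — holds
Fails at x = 1: LHS = 1³ - 2·1² - 3·1 = -4, RHS = -1² + 1 - 1 = -1; -4 > -1 — FAILS
It is satisfied by some integers in the range but not all.

Answer: Sometimes true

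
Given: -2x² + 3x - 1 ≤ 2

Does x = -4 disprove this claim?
Substitute x = -4 into the relation:
x = -4: LHS = -2·(-4)² + 3·(-4) - 1 = -45; -45 ≤ 2 — holds

The relation holds at x = -4, so it is not a counterexample.

Answer: No, x = -4 is not a counterexample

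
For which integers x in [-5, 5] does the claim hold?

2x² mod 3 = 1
For a polynomial with integer coefficients, its value mod 3 depends only on x mod 3, so it suffices to check one representative of each residue class, x = 0, 1, 2:
x = 0: LHS = (2·0²) mod 3 = 0 mod 3 = 0; 0 = 1 — FAILS
x = 1: LHS = (2·1²) mod 3 = 2 mod 3 = 2; 2 = 1 — FAILS
x = 2: LHS = (2·2²) mod 3 = 8 mod 3 = 2; 2 = 1 — FAILS
The relation fails in every residue class, so the claimed relation (=) fails for every integer in [-5, 5].

Answer: None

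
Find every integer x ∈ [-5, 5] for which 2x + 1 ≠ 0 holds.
Track d = LHS − RHS over the integers in [-5, 5]. Equality would need d = 0, but d changes sign only between consecutive integers, jumping over 0:
x = -1: LHS = 2·(-1) + 1 = -1; -1 ≠ 0 — holds  (d = -1)
x = 0: LHS = 2·0 + 1 = 1; 1 ≠ 0 — holds  (d = 1)
Away from these crossings d keeps a constant sign, and checking every integer in [-5, 5] confirms d ≠ 0 throughout. Hence the two sides are never equal, so the relation holds for every integer in [-5, 5].

Answer: All integers in [-5, 5]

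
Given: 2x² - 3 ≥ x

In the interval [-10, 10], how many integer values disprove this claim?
Counterexamples in [-10, 10]: {0, 1}.

Counting them gives 2 values.

Answer: 2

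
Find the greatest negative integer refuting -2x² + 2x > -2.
Testing negative integers from -1 downward:
x = -1: LHS = -2·(-1)² + 2·(-1) = -4; -4 > -2 — FAILS  ← closest negative counterexample to 0

Answer: x = -1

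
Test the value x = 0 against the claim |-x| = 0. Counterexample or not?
Substitute x = 0 into the relation:
x = 0: LHS = |-0| = |0| = 0; 0 = 0 — holds

The claim holds here, so x = 0 is not a counterexample. (A counterexample exists elsewhere, e.g. x = 1.)

Answer: No, x = 0 is not a counterexample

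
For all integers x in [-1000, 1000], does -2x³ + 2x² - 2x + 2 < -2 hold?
The claim fails at x = 0:
x = 0: LHS = -2·0³ + 2·0² - 2·0 + 2 = 2; 2 < -2 — FAILS

Because a single integer refutes it, the statement is false.

Answer: False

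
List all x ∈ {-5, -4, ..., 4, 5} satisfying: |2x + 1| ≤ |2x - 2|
Holds for: {-5, -4, -3, -2, -1, 0}
Fails for: {1, 2, 3, 4, 5}

Answer: {-5, -4, -3, -2, -1, 0}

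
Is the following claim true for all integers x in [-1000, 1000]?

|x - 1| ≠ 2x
Track d = LHS − RHS over the integers in [-1000, 1000]. Equality would need d = 0, but d changes sign only between consecutive integers, jumping over 0:
x = 0: LHS = |0 - 1| = |-1| = 1, RHS = 2·0 = 0; 1 ≠ 0 — holds  (d = 1)
x = 1: LHS = |1 - 1| = |0| = 0, RHS = 2·1 = 2; 0 ≠ 2 — holds  (d = -2)
Away from these crossings d keeps a constant sign, and checking every integer in [-1000, 1000] confirms d ≠ 0 throughout. Hence the two sides are never equal, so the relation holds for every integer in [-1000, 1000].

No counterexample exists.

Answer: True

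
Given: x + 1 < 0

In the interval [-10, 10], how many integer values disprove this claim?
Counterexamples in [-10, 10]: {-1, 0, 1, 2, 3, 4, 5, 6, 7, 8, 9, 10}.

Counting them gives 12 values.

Answer: 12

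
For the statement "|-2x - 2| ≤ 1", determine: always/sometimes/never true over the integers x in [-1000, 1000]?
Holds at x = -1: LHS = |-2·(-1) - 2| = |0| = 0; 0 ≤ 1 — holds
Fails at x = 0: LHS = |-2·0 - 2| = |-2| = 2; 2 ≤ 1 — FAILS
It is satisfied by some integers in the range but not all.

Answer: Sometimes true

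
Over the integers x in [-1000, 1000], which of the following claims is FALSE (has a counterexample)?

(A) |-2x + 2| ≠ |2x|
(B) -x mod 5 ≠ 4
(A) Track d = LHS − RHS over the integers in [-1000, 1000]. Equality would need d = 0, but d changes sign only between consecutive integers, jumping over 0:
x = 0: LHS = |-2·0 + 2| = |2| = 2, RHS = |2·0| = |0| = 0; 2 ≠ 0 — holds  (d = 2)
x = 1: LHS = |-2·1 + 2| = |0| = 0, RHS = |2·1| = |2| = 2; 0 ≠ 2 — holds  (d = -2)
Away from these crossings d keeps a constant sign, and checking every integer in [-1000, 1000] confirms d ≠ 0 throughout. Hence the two sides are never equal, so the relation holds for every integer in [-1000, 1000].

(B) x = 1: LHS = (-1) mod 5 = 4; 4 ≠ 4 — FAILS

Only (B) has a counterexample.

Answer: B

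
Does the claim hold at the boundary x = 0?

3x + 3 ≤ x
x = 0: LHS = 3·0 + 3 = 3; 3 ≤ 0 — FAILS

The relation fails at x = 0, so x = 0 is a counterexample.

Answer: No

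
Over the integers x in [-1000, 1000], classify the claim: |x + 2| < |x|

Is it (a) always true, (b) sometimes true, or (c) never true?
Holds at x = -2: LHS = |(-2) + 2| = |0| = 0, RHS = |-2| = 2; 0 < 2 — holds
Fails at x = 0: LHS = |0 + 2| = |2| = 2, RHS = |0| = 0; 2 < 0 — FAILS
It is satisfied by some integers in the range but not all.

Answer: Sometimes true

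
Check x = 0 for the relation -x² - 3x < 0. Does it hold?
x = 0: LHS = -0² - 3·0 = 0; 0 < 0 — FAILS

The relation fails at x = 0, so x = 0 is a counterexample.

Answer: No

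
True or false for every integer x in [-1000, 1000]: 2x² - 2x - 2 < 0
The claim fails at x = -1:
x = -1: LHS = 2·(-1)² - 2·(-1) - 2 = 2; 2 < 0 — FAILS

Because a single integer refutes it, the statement is false.

Answer: False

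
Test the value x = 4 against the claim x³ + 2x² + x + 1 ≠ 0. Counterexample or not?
Substitute x = 4 into the relation:
x = 4: LHS = 4³ + 2·4² + 4 + 1 = 101; 101 ≠ 0 — holds

The relation holds at x = 4, so it is not a counterexample.

Answer: No, x = 4 is not a counterexample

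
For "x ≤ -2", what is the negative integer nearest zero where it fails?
Testing negative integers from -1 downward:
x = -1: -1 ≤ -2 — FAILS  ← closest negative counterexample to 0

Answer: x = -1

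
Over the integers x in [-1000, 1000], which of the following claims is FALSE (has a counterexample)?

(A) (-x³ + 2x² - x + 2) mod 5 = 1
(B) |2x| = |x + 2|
(A) x = 0: LHS = (-0³ + 2·0² - 0 + 2) mod 5 = 2 mod 5 = 2; 2 = 1 — FAILS
(B) x = 0: LHS = |2·0| = |0| = 0, RHS = |0 + 2| = |2| = 2; 0 = 2 — FAILS

Answer: Both A and B are false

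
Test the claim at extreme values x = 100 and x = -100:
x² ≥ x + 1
x = 100: LHS = 100² = 10000, RHS = 100 + 1 = 101; 10000 ≥ 101 — holds
x = -100: LHS = (-100)² = 10000, RHS = (-100) + 1 = -99; 10000 ≥ -99 — holds

Answer: Yes, holds for both x = 100 and x = -100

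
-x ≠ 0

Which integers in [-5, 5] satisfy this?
Holds for: {-5, -4, -3, -2, -1, 1, 2, 3, 4, 5}
Fails for: {0}

Answer: {-5, -4, -3, -2, -1, 1, 2, 3, 4, 5}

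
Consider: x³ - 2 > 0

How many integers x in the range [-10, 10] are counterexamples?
Counterexamples in [-10, 10]: {-10, -9, -8, -7, -6, -5, -4, -3, -2, -1, 0, 1}.

Counting them gives 12 values.

Answer: 12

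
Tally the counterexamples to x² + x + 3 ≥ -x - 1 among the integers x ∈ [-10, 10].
Over all integers in [-10, 10], LHS − RHS is smallest at x = -1, where it equals 3:
x = -1: LHS = (-1)² + (-1) + 3 = 3, RHS = -(-1) - 1 = 0; 3 ≥ 0 — holds
At the ends of the range:
x = -10: LHS = (-10)² + (-10) + 3 = 93, RHS = -(-10) - 1 = 9; 93 ≥ 9 — holds
x = 10: LHS = 10² + 10 + 3 = 113, RHS = -10 - 1 = -11; 113 ≥ -11 — holds
Hence LHS − RHS is never negative, i.e. LHS ≥ RHS throughout, so the relation holds for every integer in [-10, 10].

No counterexample appears in that range.

Answer: 0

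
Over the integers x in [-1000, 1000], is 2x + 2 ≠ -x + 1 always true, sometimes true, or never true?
Track d = LHS − RHS over the integers in [-1000, 1000]. Equality would need d = 0, but d changes sign only between consecutive integers, jumping over 0:
x = -1: LHS = 2·(-1) + 2 = 0, RHS = -(-1) + 1 = 2; 0 ≠ 2 — holds  (d = -2)
x = 0: LHS = 2·0 + 2 = 2, RHS = -0 + 1 = 1; 2 ≠ 1 — holds  (d = 1)
Away from these crossings d keeps a constant sign, and checking every integer in [-1000, 1000] confirms d ≠ 0 throughout. Hence the two sides are never equal, so the relation holds for every integer in [-1000, 1000].

No counterexample exists.

Answer: Always true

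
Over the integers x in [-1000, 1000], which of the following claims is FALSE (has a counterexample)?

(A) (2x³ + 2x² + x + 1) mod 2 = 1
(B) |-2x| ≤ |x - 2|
(A) x = 1: LHS = (2·1³ + 2·1² + 1 + 1) mod 2 = 6 mod 2 = 0; 0 = 1 — FAILS
(B) x = 1: LHS = |-2·1| = |-2| = 2, RHS = |1 - 2| = |-1| = 1; 2 ≤ 1 — FAILS

Answer: Both A and B are false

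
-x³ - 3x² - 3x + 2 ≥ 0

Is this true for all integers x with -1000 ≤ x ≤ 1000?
The claim fails at x = 1:
x = 1: LHS = -1³ - 3·1² - 3·1 + 2 = -5; -5 ≥ 0 — FAILS

Because a single integer refutes it, the statement is false.

Answer: False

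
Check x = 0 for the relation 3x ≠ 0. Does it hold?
x = 0: LHS = 3·0 = 0; 0 ≠ 0 — FAILS

The relation fails at x = 0, so x = 0 is a counterexample.

Answer: No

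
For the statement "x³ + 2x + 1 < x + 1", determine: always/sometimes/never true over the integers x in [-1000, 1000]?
Holds at x = -1: LHS = (-1)³ + 2·(-1) + 1 = -2, RHS = (-1) + 1 = 0; -2 < 0 — holds
Fails at x = 0: LHS = 0³ + 2·0 + 1 = 1, RHS = 0 + 1 = 1; 1 < 1 — FAILS
It is satisfied by some integers in the range but not all.

Answer: Sometimes true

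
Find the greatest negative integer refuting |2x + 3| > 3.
Testing negative integers from -1 downward:
x = -1: LHS = |2·(-1) + 3| = |1| = 1; 1 > 3 — FAILS  ← closest negative counterexample to 0

Answer: x = -1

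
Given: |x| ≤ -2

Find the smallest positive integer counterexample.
Testing positive integers:
x = 1: LHS = |1| = 1; 1 ≤ -2 — FAILS  ← smallest positive counterexample

Answer: x = 1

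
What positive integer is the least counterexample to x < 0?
Testing positive integers:
x = 1: 1 < 0 — FAILS  ← smallest positive counterexample

Answer: x = 1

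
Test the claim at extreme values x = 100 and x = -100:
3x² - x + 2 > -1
x = 100: LHS = 3·100² - 100 + 2 = 29902; 29902 > -1 — holds
x = -100: LHS = 3·(-100)² - (-100) + 2 = 30102; 30102 > -1 — holds

Answer: Yes, holds for both x = 100 and x = -100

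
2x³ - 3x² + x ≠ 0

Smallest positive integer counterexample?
Testing positive integers:
x = 1: LHS = 2·1³ - 3·1² + 1 = 0; 0 ≠ 0 — FAILS  ← smallest positive counterexample

Answer: x = 1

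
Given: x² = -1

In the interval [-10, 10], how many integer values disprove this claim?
Counterexamples in [-10, 10]: {-10, -9, -8, -7, -6, -5, -4, -3, -2, -1, 0, 1, 2, 3, 4, 5, 6, 7, 8, 9, 10}.

Counting them gives 21 values.

Answer: 21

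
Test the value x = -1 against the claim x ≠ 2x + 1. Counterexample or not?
Substitute x = -1 into the relation:
x = -1: RHS = 2·(-1) + 1 = -1; -1 ≠ -1 — FAILS

Since the claim fails at x = -1, this value is a counterexample.

Answer: Yes, x = -1 is a counterexample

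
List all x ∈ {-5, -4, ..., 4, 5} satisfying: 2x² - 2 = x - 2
Holds for: {0}
Fails for: {-5, -4, -3, -2, -1, 1, 2, 3, 4, 5}

Answer: {0}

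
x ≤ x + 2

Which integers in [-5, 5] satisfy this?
Over all integers in [-5, 5], LHS − RHS is largest at x = 0, where it equals -2:
x = 0: RHS = 0 + 2 = 2; 0 ≤ 2 — holds
At the ends of the range:
x = -5: RHS = (-5) + 2 = -3; -5 ≤ -3 — holds
x = 5: RHS = 5 + 2 = 7; 5 ≤ 7 — holds
Hence LHS − RHS is never positive, i.e. LHS ≤ RHS throughout, so the relation holds for every integer in [-5, 5].

Answer: All integers in [-5, 5]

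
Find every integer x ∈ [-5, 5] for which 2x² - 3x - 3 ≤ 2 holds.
Holds for: {-1, 0, 1, 2}
Fails for: {-5, -4, -3, -2, 3, 4, 5}

Answer: {-1, 0, 1, 2}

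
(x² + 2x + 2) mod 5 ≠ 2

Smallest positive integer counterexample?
Testing positive integers:
x = 1: LHS = (1² + 2·1 + 2) mod 5 = 5 mod 5 = 0; 0 ≠ 2 — holds
x = 2: LHS = (2² + 2·2 + 2) mod 5 = 10 mod 5 = 0; 0 ≠ 2 — holds
x = 3: LHS = (3² + 2·3 + 2) mod 5 = 17 mod 5 = 2; 2 ≠ 2 — FAILS  ← smallest positive counterexample

Answer: x = 3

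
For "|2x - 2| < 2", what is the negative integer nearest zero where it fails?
Testing negative integers from -1 downward:
x = -1: LHS = |2·(-1) - 2| = |-4| = 4; 4 < 2 — FAILS  ← closest negative counterexample to 0

Answer: x = -1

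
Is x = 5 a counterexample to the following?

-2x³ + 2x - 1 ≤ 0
Substitute x = 5 into the relation:
x = 5: LHS = -2·5³ + 2·5 - 1 = -241; -241 ≤ 0 — holds

The claim holds here, so x = 5 is not a counterexample. (A counterexample exists elsewhere, e.g. x = -2.)

Answer: No, x = 5 is not a counterexample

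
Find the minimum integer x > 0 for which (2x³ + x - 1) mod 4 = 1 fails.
Testing positive integers:
x = 1: LHS = (2·1³ + 1 - 1) mod 4 = 2 mod 4 = 2; 2 = 1 — FAILS  ← smallest positive counterexample

Answer: x = 1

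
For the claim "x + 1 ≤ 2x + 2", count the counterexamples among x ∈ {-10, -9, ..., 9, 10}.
Counterexamples in [-10, 10]: {-10, -9, -8, -7, -6, -5, -4, -3, -2}.

Counting them gives 9 values.

Answer: 9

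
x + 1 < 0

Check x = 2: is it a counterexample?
Substitute x = 2 into the relation:
x = 2: LHS = 2 + 1 = 3; 3 < 0 — FAILS

Since the claim fails at x = 2, this value is a counterexample.

Answer: Yes, x = 2 is a counterexample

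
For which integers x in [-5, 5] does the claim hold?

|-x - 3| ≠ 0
Holds for: {-5, -4, -2, -1, 0, 1, 2, 3, 4, 5}
Fails for: {-3}

Answer: {-5, -4, -2, -1, 0, 1, 2, 3, 4, 5}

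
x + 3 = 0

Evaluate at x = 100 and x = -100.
x = 100: LHS = 100 + 3 = 103; 103 = 0 — FAILS
x = -100: LHS = (-100) + 3 = -97; -97 = 0 — FAILS

Answer: No, fails for both x = 100 and x = -100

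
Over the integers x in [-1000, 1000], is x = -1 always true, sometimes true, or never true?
Holds at x = -1: -1 = -1 — holds
Fails at x = 0: 0 = -1 — FAILS
It is satisfied by some integers in the range but not all.

Answer: Sometimes true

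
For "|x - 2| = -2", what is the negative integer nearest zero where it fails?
Testing negative integers from -1 downward:
x = -1: LHS = |(-1) - 2| = |-3| = 3; 3 = -2 — FAILS  ← closest negative counterexample to 0

Answer: x = -1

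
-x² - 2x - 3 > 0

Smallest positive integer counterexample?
Testing positive integers:
x = 1: LHS = -1² - 2·1 - 3 = -6; -6 > 0 — FAILS  ← smallest positive counterexample

Answer: x = 1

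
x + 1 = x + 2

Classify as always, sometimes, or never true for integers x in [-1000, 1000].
Over all integers in [-1000, 1000], LHS − RHS is always negative; it is closest to 0 at x = 0, where it equals -1:
x = 0: LHS = 0 + 1 = 1, RHS = 0 + 2 = 2; 1 = 2 — FAILS
At the ends of the range:
x = -1000: LHS = (-1000) + 1 = -999, RHS = (-1000) + 2 = -998; -999 = -998 — FAILS
x = 1000: LHS = 1000 + 1 = 1001, RHS = 1000 + 2 = 1002; 1001 = 1002 — FAILS
Hence LHS − RHS is never 0, i.e. the two sides are never equal, so the claimed relation (=) fails for every integer in [-1000, 1000].

No integer in the range satisfies it.

Answer: Never true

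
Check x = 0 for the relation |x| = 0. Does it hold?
x = 0: LHS = |0| = 0; 0 = 0 — holds

The relation is satisfied at x = 0.

Answer: Yes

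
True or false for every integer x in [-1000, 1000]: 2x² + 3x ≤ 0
The claim fails at x = 1:
x = 1: LHS = 2·1² + 3·1 = 5; 5 ≤ 0 — FAILS

Because a single integer refutes it, the statement is false.

Answer: False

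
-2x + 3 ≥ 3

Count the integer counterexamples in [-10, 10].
Counterexamples in [-10, 10]: {1, 2, 3, 4, 5, 6, 7, 8, 9, 10}.

Counting them gives 10 values.

Answer: 10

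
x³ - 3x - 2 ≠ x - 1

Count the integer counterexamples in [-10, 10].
Track d = LHS − RHS over the integers in [-10, 10]. Equality would need d = 0, but d changes sign only between consecutive integers, jumping over 0:
x = -2: LHS = (-2)³ - 3·(-2) - 2 = -4, RHS = (-2) - 1 = -3; -4 ≠ -3 — holds  (d = -1)
x = -1: LHS = (-1)³ - 3·(-1) - 2 = 0, RHS = (-1) - 1 = -2; 0 ≠ -2 — holds  (d = 2)
x = -1: LHS = (-1)³ - 3·(-1) - 2 = 0, RHS = (-1) - 1 = -2; 0 ≠ -2 — holds  (d = 2)
x = 0: LHS = 0³ - 3·0 - 2 = -2, RHS = 0 - 1 = -1; -2 ≠ -1 — holds  (d = -1)
x = 2: LHS = 2³ - 3·2 - 2 = 0, RHS = 2 - 1 = 1; 0 ≠ 1 — holds  (d = -1)
x = 3: LHS = 3³ - 3·3 - 2 = 16, RHS = 3 - 1 = 2; 16 ≠ 2 — holds  (d = 14)
Away from these crossings d keeps a constant sign, and checking every integer in [-10, 10] confirms d ≠ 0 throughout. Hence the two sides are never equal, so the relation holds for every integer in [-10, 10].

No counterexample appears in that range.

Answer: 0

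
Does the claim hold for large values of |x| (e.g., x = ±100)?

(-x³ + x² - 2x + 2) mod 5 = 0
x = 100: LHS = (-100³ + 100² - 2·100 + 2) mod 5 = (-990198) mod 5 = 2; 2 = 0 — FAILS
x = -100: LHS = (-(-100)³ + (-100)² - 2·(-100) + 2) mod 5 = 1010202 mod 5 = 2; 2 = 0 — FAILS

Answer: No, fails for both x = 100 and x = -100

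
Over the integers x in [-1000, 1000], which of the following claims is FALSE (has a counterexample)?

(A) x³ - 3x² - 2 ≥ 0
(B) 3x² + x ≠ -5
(A) x = 0: LHS = 0³ - 3·0² - 2 = -2; -2 ≥ 0 — FAILS

(B) Over all integers in [-1000, 1000], LHS − RHS is always positive; it is smallest at x = 0, where it equals 5:
x = 0: LHS = 3·0² + 0 = 0; 0 ≠ -5 — holds
At the ends of the range:
x = -1000: LHS = 3·(-1000)² + (-1000) = 2999000; 2999000 ≠ -5 — holds
x = 1000: LHS = 3·1000² + 1000 = 3001000; 3001000 ≠ -5 — holds
Hence LHS − RHS is never 0, i.e. the two sides are never equal, so the relation holds for every integer in [-1000, 1000].

Only (A) has a counterexample.

Answer: A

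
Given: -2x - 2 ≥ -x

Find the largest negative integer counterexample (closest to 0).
Testing negative integers from -1 downward:
x = -1: LHS = -2·(-1) - 2 = 0, RHS = -(-1) = 1; 0 ≥ 1 — FAILS  ← closest negative counterexample to 0

Answer: x = -1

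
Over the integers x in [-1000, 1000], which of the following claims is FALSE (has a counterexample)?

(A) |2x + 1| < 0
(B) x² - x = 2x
(A) x = 0: LHS = |2·0 + 1| = |1| = 1; 1 < 0 — FAILS
(B) x = 1: LHS = 1² - 1 = 0, RHS = 2·1 = 2; 0 = 2 — FAILS

Answer: Both A and B are false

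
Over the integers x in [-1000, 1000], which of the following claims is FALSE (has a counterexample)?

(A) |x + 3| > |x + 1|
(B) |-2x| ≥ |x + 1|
(A) x = -2: LHS = |(-2) + 3| = |1| = 1, RHS = |(-2) + 1| = |-1| = 1; 1 > 1 — FAILS
(B) x = 0: LHS = |-2·0| = |0| = 0, RHS = |0 + 1| = |1| = 1; 0 ≥ 1 — FAILS

Answer: Both A and B are false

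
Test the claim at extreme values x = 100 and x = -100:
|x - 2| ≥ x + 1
x = 100: LHS = |100 - 2| = |98| = 98, RHS = 100 + 1 = 101; 98 ≥ 101 — FAILS
x = -100: LHS = |(-100) - 2| = |-102| = 102, RHS = (-100) + 1 = -99; 102 ≥ -99 — holds

Answer: Partially: fails for x = 100, holds for x = -100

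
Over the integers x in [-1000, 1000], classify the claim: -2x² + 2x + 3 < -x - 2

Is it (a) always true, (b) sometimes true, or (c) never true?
Holds at x = -2: LHS = -2·(-2)² + 2·(-2) + 3 = -9, RHS = -(-2) - 2 = 0; -9 < 0 — holds
Fails at x = 0: LHS = -2·0² + 2·0 + 3 = 3, RHS = -0 - 2 = -2; 3 < -2 — FAILS
It is satisfied by some integers in the range but not all.

Answer: Sometimes true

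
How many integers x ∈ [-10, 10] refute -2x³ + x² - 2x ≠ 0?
Counterexamples in [-10, 10]: {0}.

Counting them gives 1 values.

Answer: 1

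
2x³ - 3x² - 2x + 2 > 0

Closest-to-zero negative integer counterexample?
Testing negative integers from -1 downward:
x = -1: LHS = 2·(-1)³ - 3·(-1)² - 2·(-1) + 2 = -1; -1 > 0 — FAILS  ← closest negative counterexample to 0

Answer: x = -1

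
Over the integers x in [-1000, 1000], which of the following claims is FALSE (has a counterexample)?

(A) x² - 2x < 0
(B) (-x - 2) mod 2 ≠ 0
(A) x = 0: LHS = 0² - 2·0 = 0; 0 < 0 — FAILS
(B) x = 0: LHS = (-0 - 2) mod 2 = (-2) mod 2 = 0; 0 ≠ 0 — FAILS

Answer: Both A and B are false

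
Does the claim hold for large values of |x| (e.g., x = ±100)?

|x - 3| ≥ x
x = 100: LHS = |100 - 3| = |97| = 97; 97 ≥ 100 — FAILS
x = -100: LHS = |(-100) - 3| = |-103| = 103; 103 ≥ -100 — holds

Answer: Partially: fails for x = 100, holds for x = -100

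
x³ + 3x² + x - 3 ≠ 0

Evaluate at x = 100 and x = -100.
x = 100: LHS = 100³ + 3·100² + 100 - 3 = 1030097; 1030097 ≠ 0 — holds
x = -100: LHS = (-100)³ + 3·(-100)² + (-100) - 3 = -970103; -970103 ≠ 0 — holds

Answer: Yes, holds for both x = 100 and x = -100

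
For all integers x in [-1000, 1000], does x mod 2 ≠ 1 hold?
The claim fails at x = 1:
x = 1: LHS = 1 mod 2 = 1; 1 ≠ 1 — FAILS

Because a single integer refutes it, the statement is false.

Answer: False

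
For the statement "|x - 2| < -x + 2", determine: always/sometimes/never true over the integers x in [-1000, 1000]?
Over all integers in [-1000, 1000], LHS − RHS is smallest at x = 0, where it equals 0:
x = 0: LHS = |0 - 2| = |-2| = 2, RHS = -0 + 2 = 2; 2 < 2 — FAILS
At the ends of the range:
x = -1000: LHS = |(-1000) - 2| = |-1002| = 1002, RHS = -(-1000) + 2 = 1002; 1002 < 1002 — FAILS
x = 1000: LHS = |1000 - 2| = |998| = 998, RHS = -1000 + 2 = -998; 998 < -998 — FAILS
Hence LHS − RHS is never negative, i.e. LHS ≥ RHS throughout, so the claimed relation (<) fails for every integer in [-1000, 1000].

No integer in the range satisfies it.

Answer: Never true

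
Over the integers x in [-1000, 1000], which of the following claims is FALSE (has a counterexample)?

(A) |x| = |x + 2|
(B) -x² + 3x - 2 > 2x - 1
(A) x = 0: LHS = |0| = 0, RHS = |0 + 2| = |2| = 2; 0 = 2 — FAILS
(B) x = 0: LHS = -0² + 3·0 - 2 = -2, RHS = 2·0 - 1 = -1; -2 > -1 — FAILS

Answer: Both A and B are false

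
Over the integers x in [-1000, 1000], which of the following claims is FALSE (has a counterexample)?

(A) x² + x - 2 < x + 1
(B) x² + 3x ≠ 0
(A) x = 2: LHS = 2² + 2 - 2 = 4, RHS = 2 + 1 = 3; 4 < 3 — FAILS
(B) x = 0: LHS = 0² + 3·0 = 0; 0 ≠ 0 — FAILS

Answer: Both A and B are false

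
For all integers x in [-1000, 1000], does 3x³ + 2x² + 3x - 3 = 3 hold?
The claim fails at x = 0:
x = 0: LHS = 3·0³ + 2·0² + 3·0 - 3 = -3; -3 = 3 — FAILS

Because a single integer refutes it, the statement is false.

Answer: False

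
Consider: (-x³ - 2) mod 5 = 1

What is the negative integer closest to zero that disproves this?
Testing negative integers from -1 downward:
x = -1: LHS = (-(-1)³ - 2) mod 5 = (-1) mod 5 = 4; 4 = 1 — FAILS  ← closest negative counterexample to 0

Answer: x = -1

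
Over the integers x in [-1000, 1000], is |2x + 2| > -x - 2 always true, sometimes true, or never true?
Over all integers in [-1000, 1000], LHS − RHS is smallest at x = -1, where it equals 1:
x = -1: LHS = |2·(-1) + 2| = |0| = 0, RHS = -(-1) - 2 = -1; 0 > -1 — holds
At the ends of the range:
x = -1000: LHS = |2·(-1000) + 2| = |-1998| = 1998, RHS = -(-1000) - 2 = 998; 1998 > 998 — holds
x = 1000: LHS = |2·1000 + 2| = |2002| = 2002, RHS = -1000 - 2 = -1002; 2002 > -1002 — holds
Hence LHS − RHS is never zero or negative, i.e. LHS > RHS throughout, so the relation holds for every integer in [-1000, 1000].

No counterexample exists.

Answer: Always true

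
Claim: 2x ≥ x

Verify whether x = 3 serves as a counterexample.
Substitute x = 3 into the relation:
x = 3: LHS = 2·3 = 6; 6 ≥ 3 — holds

The claim holds here, so x = 3 is not a counterexample. (A counterexample exists elsewhere, e.g. x = -1.)

Answer: No, x = 3 is not a counterexample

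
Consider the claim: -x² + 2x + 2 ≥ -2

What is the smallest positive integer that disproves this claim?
Testing positive integers:
x = 1: LHS = -1² + 2·1 + 2 = 3; 3 ≥ -2 — holds
x = 2: LHS = -2² + 2·2 + 2 = 2; 2 ≥ -2 — holds
x = 3: LHS = -3² + 2·3 + 2 = -1; -1 ≥ -2 — holds
x = 4: LHS = -4² + 2·4 + 2 = -6; -6 ≥ -2 — FAILS  ← smallest positive counterexample

Answer: x = 4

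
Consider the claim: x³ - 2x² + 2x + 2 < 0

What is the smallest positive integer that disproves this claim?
Testing positive integers:
x = 1: LHS = 1³ - 2·1² + 2·1 + 2 = 3; 3 < 0 — FAILS  ← smallest positive counterexample

Answer: x = 1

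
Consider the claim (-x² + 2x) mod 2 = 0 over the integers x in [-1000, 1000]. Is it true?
The claim fails at x = 1:
x = 1: LHS = (-1² + 2·1) mod 2 = 1 mod 2 = 1; 1 = 0 — FAILS

Because a single integer refutes it, the statement is false.

Answer: False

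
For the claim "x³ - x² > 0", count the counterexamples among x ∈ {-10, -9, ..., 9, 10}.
Counterexamples in [-10, 10]: {-10, -9, -8, -7, -6, -5, -4, -3, -2, -1, 0, 1}.

Counting them gives 12 values.

Answer: 12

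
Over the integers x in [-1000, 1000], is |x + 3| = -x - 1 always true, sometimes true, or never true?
Holds at x = -2: LHS = |(-2) + 3| = |1| = 1, RHS = -(-2) - 1 = 1; 1 = 1 — holds
Fails at x = 0: LHS = |0 + 3| = |3| = 3, RHS = -0 - 1 = -1; 3 = -1 — FAILS
It is satisfied by some integers in the range but not all.

Answer: Sometimes true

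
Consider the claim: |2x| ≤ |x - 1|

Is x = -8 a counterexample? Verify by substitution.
Substitute x = -8 into the relation:
x = -8: LHS = |2·(-8)| = |-16| = 16, RHS = |(-8) - 1| = |-9| = 9; 16 ≤ 9 — FAILS

Since the claim fails at x = -8, this value is a counterexample.

Answer: Yes, x = -8 is a counterexample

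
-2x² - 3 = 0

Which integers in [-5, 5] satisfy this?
Over all integers in [-5, 5], LHS − RHS is always negative; it is closest to 0 at x = 0, where it equals -3:
x = 0: LHS = -2·0² - 3 = -3; -3 = 0 — FAILS
At the ends of the range:
x = -5: LHS = -2·(-5)² - 3 = -53; -53 = 0 — FAILS
x = 5: LHS = -2·5² - 3 = -53; -53 = 0 — FAILS
Hence LHS − RHS is never 0, i.e. the two sides are never equal, so the claimed relation (=) fails for every integer in [-5, 5].

Answer: None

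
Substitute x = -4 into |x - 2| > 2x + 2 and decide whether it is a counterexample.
Substitute x = -4 into the relation:
x = -4: LHS = |(-4) - 2| = |-6| = 6, RHS = 2·(-4) + 2 = -6; 6 > -6 — holds

The claim holds here, so x = -4 is not a counterexample. (A counterexample exists elsewhere, e.g. x = 0.)

Answer: No, x = -4 is not a counterexample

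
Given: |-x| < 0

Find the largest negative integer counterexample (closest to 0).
Testing negative integers from -1 downward:
x = -1: LHS = |-(-1)| = |1| = 1; 1 < 0 — FAILS  ← closest negative counterexample to 0

Answer: x = -1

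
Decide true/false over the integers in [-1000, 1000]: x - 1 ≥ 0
The claim fails at x = 0:
x = 0: LHS = 0 - 1 = -1; -1 ≥ 0 — FAILS

Because a single integer refutes it, the statement is false.

Answer: False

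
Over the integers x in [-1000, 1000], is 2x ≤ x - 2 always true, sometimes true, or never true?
Holds at x = -2: LHS = 2·(-2) = -4, RHS = (-2) - 2 = -4; -4 ≤ -4 — holds
Fails at x = 0: LHS = 2·0 = 0, RHS = 0 - 2 = -2; 0 ≤ -2 — FAILS
It is satisfied by some integers in the range but not all.

Answer: Sometimes true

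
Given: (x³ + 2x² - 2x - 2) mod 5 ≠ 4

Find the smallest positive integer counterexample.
Testing positive integers:
x = 1: LHS = (1³ + 2·1² - 2·1 - 2) mod 5 = (-1) mod 5 = 4; 4 ≠ 4 — FAILS  ← smallest positive counterexample

Answer: x = 1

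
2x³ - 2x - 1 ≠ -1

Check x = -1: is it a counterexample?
Substitute x = -1 into the relation:
x = -1: LHS = 2·(-1)³ - 2·(-1) - 1 = -1; -1 ≠ -1 — FAILS

Since the claim fails at x = -1, this value is a counterexample.

Answer: Yes, x = -1 is a counterexample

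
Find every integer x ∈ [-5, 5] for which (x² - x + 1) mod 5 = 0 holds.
For a polynomial with integer coefficients, its value mod 5 depends only on x mod 5, so it suffices to check one representative of each residue class, x = 0, 1, 2, 3, 4:
x = 0: LHS = (0² - 0 + 1) mod 5 = 1 mod 5 = 1; 1 = 0 — FAILS
x = 1: LHS = (1² - 1 + 1) mod 5 = 1 mod 5 = 1; 1 = 0 — FAILS
x = 2: LHS = (2² - 2 + 1) mod 5 = 3 mod 5 = 3; 3 = 0 — FAILS
x = 3: LHS = (3² - 3 + 1) mod 5 = 7 mod 5 = 2; 2 = 0 — FAILS
x = 4: LHS = (4² - 4 + 1) mod 5 = 13 mod 5 = 3; 3 = 0 — FAILS
The relation fails in every residue class, so the claimed relation (=) fails for every integer in [-5, 5].

Answer: None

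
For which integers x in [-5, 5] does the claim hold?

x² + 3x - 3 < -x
Holds for: {-4, -3, -2, -1, 0}
Fails for: {-5, 1, 2, 3, 4, 5}

Answer: {-4, -3, -2, -1, 0}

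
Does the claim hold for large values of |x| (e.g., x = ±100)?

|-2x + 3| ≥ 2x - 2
x = 100: LHS = |-2·100 + 3| = |-197| = 197, RHS = 2·100 - 2 = 198; 197 ≥ 198 — FAILS
x = -100: LHS = |-2·(-100) + 3| = |203| = 203, RHS = 2·(-100) - 2 = -202; 203 ≥ -202 — holds

Answer: Partially: fails for x = 100, holds for x = -100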